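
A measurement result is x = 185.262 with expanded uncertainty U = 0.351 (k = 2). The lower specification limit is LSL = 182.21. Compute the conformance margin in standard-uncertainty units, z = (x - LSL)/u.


u = U / k = 0.351 / 2 = 0.1755
margin = |LSL - x| = |182.21 - 185.262| = 3.052
z = margin / u = 3.052 / 0.1755
z = 17.3903

17.3903


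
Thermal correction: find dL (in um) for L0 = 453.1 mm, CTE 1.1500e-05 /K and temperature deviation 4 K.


dL = L * alpha * dT
= 453.1 * 1.1500e-05 * 4
= 0.0208426 mm
dL_um = 0.0208426 * 1000 = 20.8426 um

20.8426


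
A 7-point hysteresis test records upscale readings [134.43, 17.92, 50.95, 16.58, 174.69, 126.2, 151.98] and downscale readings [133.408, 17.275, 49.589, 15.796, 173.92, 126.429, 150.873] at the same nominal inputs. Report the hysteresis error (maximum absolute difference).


|134.43 - 133.408| = 1.0220
|17.92 - 17.275| = 0.6450
|50.95 - 49.589| = 1.3610
|16.58 - 15.796| = 0.7840
|174.69 - 173.92| = 0.7700
|126.2 - 126.429| = 0.2290
|151.98 - 150.873| = 1.1070
hysteresis = max(diffs) = 1.3610

1.3610


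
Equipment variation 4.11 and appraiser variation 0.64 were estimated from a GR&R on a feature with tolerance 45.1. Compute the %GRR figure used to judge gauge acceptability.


GRR = sqrt(EV^2 + AV^2) = sqrt(4.11^2 + 0.64^2) = 4.1595312
%GRR = GRR / tol * 100 = 4.1595312 / 45.1 * 100
%GRR = 9.2229

9.2229


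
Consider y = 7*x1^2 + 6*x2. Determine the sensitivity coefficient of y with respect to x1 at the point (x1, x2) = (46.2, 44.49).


y = 7*x1^2 + 6*x2
dy/dx1 = 2*7*x1
Evaluate at x1 = 46.2: c1 = 14 * 46.2
c1 = 646.8000

646.8000


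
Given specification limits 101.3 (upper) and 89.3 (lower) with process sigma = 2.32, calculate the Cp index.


Cp = (USL - LSL) / (6 * sigma)
= (101.3 - 89.3) / (6 * 2.32)
= 12.0000 / 13.9200
= 0.8621

0.8621


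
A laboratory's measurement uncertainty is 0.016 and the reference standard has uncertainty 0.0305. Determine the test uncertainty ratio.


TUR = u_lab / u_ref
= 0.016 / 0.0305
= 0.5246

0.5246


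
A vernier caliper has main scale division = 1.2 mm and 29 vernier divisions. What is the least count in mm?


LC = MSD / n_div
= 1.2 / 29
= 0.0414

0.0414


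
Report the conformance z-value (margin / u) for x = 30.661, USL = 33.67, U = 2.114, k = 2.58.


u = U / k = 2.114 / 2.58 = 0.81937984
margin = |USL - x| = |33.67 - 30.661| = 3.009
z = margin / u = 3.009 / 0.81937984
z = 3.6723

3.6723


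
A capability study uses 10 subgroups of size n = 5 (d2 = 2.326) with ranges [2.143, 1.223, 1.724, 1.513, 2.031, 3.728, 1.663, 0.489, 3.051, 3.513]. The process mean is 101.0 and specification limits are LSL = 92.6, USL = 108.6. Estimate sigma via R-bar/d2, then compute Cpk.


R_bar = (2.143 + 1.223 + 1.724 + 1.513 + 2.031 + 3.728 + 1.663 + 0.489 + 3.051 + 3.513) / 10 = 2.1078
sigma = R_bar / d2 = 2.1078 / 2.326 = 0.90619089
Cp = (USL - LSL)/(6*sigma) = (108.6 - 92.6)/(6*0.90619089) = 2.9427
Cpu = (108.6 - 101.0)/(3*0.90619089) = 2.7956
Cpl = (101.0 - 92.6)/(3*0.90619089) = 3.0899
Cpk = min(Cpu, Cpl) = 2.7956

2.7956


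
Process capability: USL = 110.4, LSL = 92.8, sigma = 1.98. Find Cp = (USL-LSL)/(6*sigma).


Cp = (USL - LSL) / (6 * sigma)
= (110.4 - 92.8) / (6 * 1.98)
= 17.6000 / 11.8800
= 1.4815

1.4815


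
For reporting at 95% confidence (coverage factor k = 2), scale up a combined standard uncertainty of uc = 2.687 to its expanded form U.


U = k * uc
U = 2 * 2.687
U = 5.3740

5.3740


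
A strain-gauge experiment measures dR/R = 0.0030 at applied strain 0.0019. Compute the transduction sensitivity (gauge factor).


GF = (dR/R) / epsilon
= 0.0030 / 0.0019
= 1.5789

1.5789


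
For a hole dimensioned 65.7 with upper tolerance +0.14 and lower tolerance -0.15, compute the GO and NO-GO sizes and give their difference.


GO = nominal - lower_tol (smallest hole = maximum material condition)
GO = 65.7 - 0.15 = 65.55
NO-GO = nominal + upper_tol (largest hole = least material condition)
NO-GO = 65.7 + 0.14 = 65.84
spread = NO-GO - GO = 65.84 - 65.55 = 0.2900

0.2900


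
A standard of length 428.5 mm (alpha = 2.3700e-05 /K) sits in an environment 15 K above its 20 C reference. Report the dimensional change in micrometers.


dL = L * alpha * dT
= 428.5 * 2.3700e-05 * 15
= 0.1523317 mm
dL_um = 0.1523317 * 1000 = 152.3317 um

152.3317


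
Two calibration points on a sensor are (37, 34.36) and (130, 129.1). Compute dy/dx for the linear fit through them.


slope = (y2 - y1) / (x2 - x1)
= (129.1 - 34.36) / (130 - 37)
= 94.7400 / 93
= 1.0187

1.0187


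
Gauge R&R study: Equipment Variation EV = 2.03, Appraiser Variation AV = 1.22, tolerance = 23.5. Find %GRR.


GRR = sqrt(EV^2 + AV^2) = sqrt(2.03^2 + 1.22^2) = 2.3683961
%GRR = GRR / tol * 100 = 2.3683961 / 23.5 * 100
%GRR = 10.0783

10.0783


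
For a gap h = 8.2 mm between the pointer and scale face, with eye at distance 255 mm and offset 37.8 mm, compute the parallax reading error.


error = h * offset / d
= 8.2 * 37.8 / 255
= 1.2155

1.2155


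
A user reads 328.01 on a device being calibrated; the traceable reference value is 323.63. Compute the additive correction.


Correction = standard - reading
= 323.63 - 328.01
= -4.3800

-4.3800


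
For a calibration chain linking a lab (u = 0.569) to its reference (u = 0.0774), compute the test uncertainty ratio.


TUR = u_lab / u_ref
= 0.569 / 0.0774
= 7.3514

7.3514


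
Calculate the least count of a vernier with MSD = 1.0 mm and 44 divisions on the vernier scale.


LC = MSD / n_div
= 1.0 / 44
= 0.0227

0.0227


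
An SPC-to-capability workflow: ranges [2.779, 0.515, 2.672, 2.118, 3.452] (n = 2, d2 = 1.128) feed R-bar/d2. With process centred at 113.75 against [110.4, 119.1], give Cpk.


R_bar = (2.779 + 0.515 + 2.672 + 2.118 + 3.452) / 5 = 2.3072
sigma = R_bar / d2 = 2.3072 / 1.128 = 2.0453901
Cp = (USL - LSL)/(6*sigma) = (119.1 - 110.4)/(6*2.0453901) = 0.7089
Cpu = (119.1 - 113.75)/(3*2.0453901) = 0.8719
Cpl = (113.75 - 110.4)/(3*2.0453901) = 0.5459
Cpk = min(Cpu, Cpl) = 0.5459

0.5459


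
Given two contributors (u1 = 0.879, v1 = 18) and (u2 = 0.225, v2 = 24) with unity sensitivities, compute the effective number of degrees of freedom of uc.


uc = sqrt(u1^2 + u2^2) = sqrt(0.879^2 + 0.225^2) = 0.90734007
v_eff = uc^4 / (u1^4/v1 + u2^4/v2)
= 0.90734007^4 / (0.879^4/18 + 0.225^4/24)
= 0.67776691 / 0.033272016
v_eff = 20.3705

20.3705


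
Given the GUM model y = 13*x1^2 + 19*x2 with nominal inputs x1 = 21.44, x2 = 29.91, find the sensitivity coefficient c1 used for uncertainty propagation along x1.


y = 13*x1^2 + 19*x2
dy/dx1 = 2*13*x1
Evaluate at x1 = 21.44: c1 = 26 * 21.44
c1 = 557.4400

557.4400


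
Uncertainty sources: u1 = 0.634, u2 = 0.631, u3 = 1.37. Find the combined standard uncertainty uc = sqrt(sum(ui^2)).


uc = sqrt(0.634^2 + 0.631^2 + 1.37^2)
uc = sqrt(2.677017)
uc = 1.6362

1.6362


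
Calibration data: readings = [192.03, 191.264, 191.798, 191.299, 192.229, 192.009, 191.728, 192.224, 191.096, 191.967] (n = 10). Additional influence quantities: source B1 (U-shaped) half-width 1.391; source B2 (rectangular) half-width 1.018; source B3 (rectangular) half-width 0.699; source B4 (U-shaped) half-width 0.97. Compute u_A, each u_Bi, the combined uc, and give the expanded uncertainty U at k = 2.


mean = (192.03 + 191.264 + 191.798 + 191.299 + 192.229 + 192.009 + 191.728 + 192.224 + 191.096 + 191.967) / 10 = 191.7644
s = sqrt(sum((x - mean)^2)/(n-1)) = 0.41024578
u_A = s / sqrt(n) = 0.41024578 / sqrt(10) = 0.12973111
u_B1 = 1.391 / sqrt(2) = 0.98358553
u_B2 = 1.018 / sqrt(3) = 0.58774257
u_B3 = 0.699 / sqrt(3) = 0.40356784
u_B4 = 0.97 / sqrt(2) = 0.68589358
uc = sqrt(0.12973111^2 + 0.98358553^2 + 0.58774257^2 + 0.40356784^2 + 0.68589358^2) = 1.4010814
U = k * uc = 2 * 1.4010814
U = 2.8022

2.8022


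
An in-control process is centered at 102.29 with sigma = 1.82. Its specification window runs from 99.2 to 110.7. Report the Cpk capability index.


Cpu = (USL - mean) / (3*sigma) = (110.7 - 102.29) / (3*1.82) = 1.5403
Cpl = (mean - LSL) / (3*sigma) = (102.29 - 99.2) / (3*1.82) = 0.5659
Cpk = min(Cpu, Cpl) = 0.5659

0.5659


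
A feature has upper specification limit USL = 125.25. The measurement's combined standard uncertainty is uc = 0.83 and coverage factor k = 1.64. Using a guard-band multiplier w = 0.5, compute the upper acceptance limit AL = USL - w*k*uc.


U = k * uc = 1.64 * 0.83 = 1.3612
guard band g = w * U = 0.5 * 1.3612 = 0.6806
AL = USL - g = 125.25 - 0.6806
AL = 124.5694

124.5694


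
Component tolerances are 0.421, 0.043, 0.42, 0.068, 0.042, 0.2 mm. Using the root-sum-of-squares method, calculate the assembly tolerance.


RSS = sqrt(0.421^2 + 0.043^2 + 0.42^2 + 0.068^2 + 0.042^2 + 0.2^2)
= sqrt(0.401878)
= 0.6339

0.6339


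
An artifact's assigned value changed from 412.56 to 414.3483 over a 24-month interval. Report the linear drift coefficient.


rate = (v2 - v1) / months
= (414.3483 - 412.56) / 24
= 1.7883 / 24
= 0.0745

0.0745


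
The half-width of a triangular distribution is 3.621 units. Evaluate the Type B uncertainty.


u_B = half_width / sqrt(6)
u_B = 3.621 / 2.4494897
u_B = 1.4783

1.4783


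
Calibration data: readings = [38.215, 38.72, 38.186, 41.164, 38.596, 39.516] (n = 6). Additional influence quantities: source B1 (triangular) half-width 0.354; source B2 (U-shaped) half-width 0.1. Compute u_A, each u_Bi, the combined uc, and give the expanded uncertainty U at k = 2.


mean = (38.215 + 38.72 + 38.186 + 41.164 + 38.596 + 39.516) / 6 = 39.06616667
s = sqrt(sum((x - mean)^2)/(n-1)) = 1.1351934
u_A = s / sqrt(n) = 1.1351934 / sqrt(6) = 0.46344076
u_B1 = 0.354 / sqrt(6) = 0.14451989
u_B2 = 0.1 / sqrt(2) = 0.070710678
uc = sqrt(0.46344076^2 + 0.14451989^2 + 0.070710678^2) = 0.4905745
U = k * uc = 2 * 0.4905745
U = 0.9811

0.9811


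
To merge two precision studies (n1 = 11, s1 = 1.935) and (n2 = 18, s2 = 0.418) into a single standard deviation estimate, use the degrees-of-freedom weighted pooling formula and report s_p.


s_p = sqrt(((n1-1)*s1^2 + (n2-1)*s2^2) / (n1+n2-2))
numerator = (11-1)*1.935^2 + (18-1)*0.418^2 = 37.44225 + 2.970308 = 40.412558
denominator = 11 + 18 - 2 = 27
s_p^2 = 40.412558 / 27 = 1.4967614
s_p = sqrt(1.4967614) = 1.2234

1.2234


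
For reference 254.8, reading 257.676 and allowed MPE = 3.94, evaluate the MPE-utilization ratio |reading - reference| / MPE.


e = indication - reference = 257.676 - 254.8 = 2.8760
|e| = 2.8760
ratio = |e| / MPE = 2.8760 / 3.94
ratio = 0.7299

0.7299


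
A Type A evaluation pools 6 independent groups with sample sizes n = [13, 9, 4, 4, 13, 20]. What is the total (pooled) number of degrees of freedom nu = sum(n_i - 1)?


nu = sum_i (n_i - 1)
nu = ((13 - 1) + (9 - 1) + (4 - 1) + (4 - 1) + (13 - 1) + (20 - 1))
nu = 12 + 8 + 3 + 3 + 12 + 19
nu = 57

57


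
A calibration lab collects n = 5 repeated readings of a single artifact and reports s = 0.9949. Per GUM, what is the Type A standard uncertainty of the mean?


u_A = s / sqrt(n)
u_A = 0.9949 / sqrt(5)
u_A = 0.9949 / 2.236068
u_A = 0.4449

0.4449


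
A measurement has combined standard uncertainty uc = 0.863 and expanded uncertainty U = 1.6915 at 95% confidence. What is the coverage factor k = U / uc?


k = U / uc
k = 1.6915 / 0.863
k = 1.96

1.96


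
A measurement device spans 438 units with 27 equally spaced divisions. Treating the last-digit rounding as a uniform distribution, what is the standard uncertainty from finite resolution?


resolution = range / divisions
resolution = 438 / 27 = 16.222222
u_res = resolution / (2*sqrt(3))
u_res = 16.222222 / 3.4641016
u_res = 4.6830

4.6830


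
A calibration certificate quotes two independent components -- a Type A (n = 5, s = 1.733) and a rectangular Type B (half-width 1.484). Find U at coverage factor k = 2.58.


u_A = s / sqrt(n) = 1.733 / sqrt(5) = 0.77502116
u_B = half_width / sqrt(3) = 1.484 / sqrt(3) = 0.8567878
uc = sqrt(u_A^2 + u_B^2) = sqrt(0.77502116^2 + 0.8567878^2) = 1.1553108
U = k * uc = 2.58 * 1.1553108
U = 2.9807

2.9807


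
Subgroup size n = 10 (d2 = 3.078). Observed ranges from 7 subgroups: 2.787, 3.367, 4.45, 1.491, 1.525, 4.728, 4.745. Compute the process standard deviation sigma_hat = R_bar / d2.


R_bar = (2.787 + 3.367 + 4.45 + 1.491 + 1.525 + 4.728 + 4.745) / 7
R_bar = 23.093 / 7 = 3.299
sigma_hat = R_bar / d2 = 3.299 / 3.078 = 1.0718

1.0718


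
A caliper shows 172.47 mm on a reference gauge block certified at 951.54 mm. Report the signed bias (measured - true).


Systematic error = measured - true
= 172.47 - 951.54
= -779.0700

-779.0700


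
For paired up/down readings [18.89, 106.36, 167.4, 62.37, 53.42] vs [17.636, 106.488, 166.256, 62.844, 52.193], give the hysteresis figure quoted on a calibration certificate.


|18.89 - 17.636| = 1.2540
|106.36 - 106.488| = 0.1280
|167.4 - 166.256| = 1.1440
|62.37 - 62.844| = 0.4740
|53.42 - 52.193| = 1.2270
hysteresis = max(diffs) = 1.2540

1.2540


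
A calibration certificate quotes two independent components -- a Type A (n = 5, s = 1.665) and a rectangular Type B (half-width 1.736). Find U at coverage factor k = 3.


u_A = s / sqrt(n) = 1.665 / sqrt(5) = 0.74461064
u_B = half_width / sqrt(3) = 1.736 / sqrt(3) = 1.0022801
uc = sqrt(u_A^2 + u_B^2) = sqrt(0.74461064^2 + 1.0022801^2) = 1.2486034
U = k * uc = 3 * 1.2486034
U = 3.7458

3.7458


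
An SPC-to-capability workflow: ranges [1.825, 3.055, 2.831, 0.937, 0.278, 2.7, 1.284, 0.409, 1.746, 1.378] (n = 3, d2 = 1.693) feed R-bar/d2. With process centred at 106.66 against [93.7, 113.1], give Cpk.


R_bar = (1.825 + 3.055 + 2.831 + 0.937 + 0.278 + 2.7 + 1.284 + 0.409 + 1.746 + 1.378) / 10 = 1.6443
sigma = R_bar / d2 = 1.6443 / 1.693 = 0.97123449
Cp = (USL - LSL)/(6*sigma) = (113.1 - 93.7)/(6*0.97123449) = 3.3291
Cpu = (113.1 - 106.66)/(3*0.97123449) = 2.2102
Cpl = (106.66 - 93.7)/(3*0.97123449) = 4.4479
Cpk = min(Cpu, Cpl) = 2.2102

2.2102


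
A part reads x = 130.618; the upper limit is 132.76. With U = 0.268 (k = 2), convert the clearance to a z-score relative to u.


u = U / k = 0.268 / 2 = 0.134
margin = |USL - x| = |132.76 - 130.618| = 2.142
z = margin / u = 2.142 / 0.134
z = 15.9851

15.9851


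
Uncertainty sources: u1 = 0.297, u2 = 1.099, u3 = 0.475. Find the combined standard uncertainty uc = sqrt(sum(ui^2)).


uc = sqrt(0.297^2 + 1.099^2 + 0.475^2)
uc = sqrt(1.521635)
uc = 1.2335

1.2335


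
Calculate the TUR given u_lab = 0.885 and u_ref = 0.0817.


TUR = u_lab / u_ref
= 0.885 / 0.0817
= 10.8323

10.8323


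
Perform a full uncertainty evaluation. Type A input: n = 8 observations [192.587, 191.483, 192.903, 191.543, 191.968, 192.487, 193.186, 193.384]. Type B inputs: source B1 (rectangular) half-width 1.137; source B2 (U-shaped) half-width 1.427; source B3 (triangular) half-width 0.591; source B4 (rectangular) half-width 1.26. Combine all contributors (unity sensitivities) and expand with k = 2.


mean = (192.587 + 191.483 + 192.903 + 191.543 + 191.968 + 192.487 + 193.186 + 193.384) / 8 = 192.442625
s = sqrt(sum((x - mean)^2)/(n-1)) = 0.72002241
u_A = s / sqrt(n) = 0.72002241 / sqrt(8) = 0.25456636
u_B1 = 1.137 / sqrt(3) = 0.65644726
u_B2 = 1.427 / sqrt(2) = 1.0090414
u_B3 = 0.591 / sqrt(6) = 0.24127474
u_B4 = 1.26 / sqrt(3) = 0.72746134
uc = sqrt(0.25456636^2 + 0.65644726^2 + 1.0090414^2 + 0.24127474^2 + 0.72746134^2) = 1.4495879
U = k * uc = 2 * 1.4495879
U = 2.8992

2.8992


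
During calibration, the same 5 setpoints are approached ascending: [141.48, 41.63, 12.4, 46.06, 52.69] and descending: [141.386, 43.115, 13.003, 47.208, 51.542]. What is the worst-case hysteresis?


|141.48 - 141.386| = 0.0940
|41.63 - 43.115| = 1.4850
|12.4 - 13.003| = 0.6030
|46.06 - 47.208| = 1.1480
|52.69 - 51.542| = 1.1480
hysteresis = max(diffs) = 1.4850

1.4850


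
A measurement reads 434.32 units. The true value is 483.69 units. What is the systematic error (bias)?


Systematic error = measured - true
= 434.32 - 483.69
= -49.3700

-49.3700


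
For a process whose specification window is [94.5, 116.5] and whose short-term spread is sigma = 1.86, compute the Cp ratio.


Cp = (USL - LSL) / (6 * sigma)
= (116.5 - 94.5) / (6 * 1.86)
= 22.0000 / 11.1600
= 1.9713

1.9713


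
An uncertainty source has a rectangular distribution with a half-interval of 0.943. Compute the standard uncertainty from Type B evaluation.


u_B = half_width / sqrt(3)
u_B = 0.943 / 1.7320508
u_B = 0.5444

0.5444


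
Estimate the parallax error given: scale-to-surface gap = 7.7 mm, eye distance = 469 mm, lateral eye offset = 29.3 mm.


error = h * offset / d
= 7.7 * 29.3 / 469
= 0.4810

0.4810


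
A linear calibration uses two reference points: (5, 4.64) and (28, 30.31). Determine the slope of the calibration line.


slope = (y2 - y1) / (x2 - x1)
= (30.31 - 4.64) / (28 - 5)
= 25.6700 / 23
= 1.1161

1.1161


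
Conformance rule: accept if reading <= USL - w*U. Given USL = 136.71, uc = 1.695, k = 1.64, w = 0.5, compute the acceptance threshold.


U = k * uc = 1.64 * 1.695 = 2.7798
guard band g = w * U = 0.5 * 2.7798 = 1.3899
AL = USL - g = 136.71 - 1.3899
AL = 135.3201

135.3201


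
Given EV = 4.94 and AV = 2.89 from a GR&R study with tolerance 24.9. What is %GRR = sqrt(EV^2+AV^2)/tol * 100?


GRR = sqrt(EV^2 + AV^2) = sqrt(4.94^2 + 2.89^2) = 5.7232596
%GRR = GRR / tol * 100 = 5.7232596 / 24.9 * 100
%GRR = 22.9850

22.9850


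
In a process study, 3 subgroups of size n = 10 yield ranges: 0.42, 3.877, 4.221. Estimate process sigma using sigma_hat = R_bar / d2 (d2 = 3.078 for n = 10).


R_bar = (0.42 + 3.877 + 4.221) / 3
R_bar = 8.518 / 3 = 2.8393333
sigma_hat = R_bar / d2 = 2.8393333 / 3.078 = 0.9225

0.9225


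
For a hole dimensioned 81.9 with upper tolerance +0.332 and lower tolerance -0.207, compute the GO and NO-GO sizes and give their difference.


GO = nominal - lower_tol (smallest hole = maximum material condition)
GO = 81.9 - 0.207 = 81.693
NO-GO = nominal + upper_tol (largest hole = least material condition)
NO-GO = 81.9 + 0.332 = 82.232
spread = NO-GO - GO = 82.232 - 81.693 = 0.5390

0.5390


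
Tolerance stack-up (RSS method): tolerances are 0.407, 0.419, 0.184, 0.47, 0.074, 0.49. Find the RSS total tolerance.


RSS = sqrt(0.407^2 + 0.419^2 + 0.184^2 + 0.47^2 + 0.074^2 + 0.49^2)
= sqrt(0.841542)
= 0.9174

0.9174


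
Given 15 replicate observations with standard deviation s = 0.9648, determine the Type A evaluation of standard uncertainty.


u_A = s / sqrt(n)
u_A = 0.9648 / sqrt(15)
u_A = 0.9648 / 3.8729833
u_A = 0.2491

0.2491


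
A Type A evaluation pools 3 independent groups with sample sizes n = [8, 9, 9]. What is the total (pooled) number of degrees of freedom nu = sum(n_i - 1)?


nu = sum_i (n_i - 1)
nu = ((8 - 1) + (9 - 1) + (9 - 1))
nu = 7 + 8 + 8
nu = 23

23


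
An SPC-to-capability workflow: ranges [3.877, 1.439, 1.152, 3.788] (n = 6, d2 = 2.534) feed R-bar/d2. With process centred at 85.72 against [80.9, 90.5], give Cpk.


R_bar = (3.877 + 1.439 + 1.152 + 3.788) / 4 = 2.564
sigma = R_bar / d2 = 2.564 / 2.534 = 1.011839
Cp = (USL - LSL)/(6*sigma) = (90.5 - 80.9)/(6*1.011839) = 1.5813
Cpu = (90.5 - 85.72)/(3*1.011839) = 1.5747
Cpl = (85.72 - 80.9)/(3*1.011839) = 1.5879
Cpk = min(Cpu, Cpl) = 1.5747

1.5747


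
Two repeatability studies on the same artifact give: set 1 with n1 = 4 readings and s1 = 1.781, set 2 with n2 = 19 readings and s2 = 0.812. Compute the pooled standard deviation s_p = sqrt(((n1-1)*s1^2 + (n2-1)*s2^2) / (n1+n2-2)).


s_p = sqrt(((n1-1)*s1^2 + (n2-1)*s2^2) / (n1+n2-2))
numerator = (4-1)*1.781^2 + (19-1)*0.812^2 = 9.515883 + 11.868192 = 21.384075
denominator = 4 + 19 - 2 = 21
s_p^2 = 21.384075 / 21 = 1.0182893
s_p = sqrt(1.0182893) = 1.0091

1.0091


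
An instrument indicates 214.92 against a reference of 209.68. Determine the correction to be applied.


Correction = standard - reading
= 209.68 - 214.92
= -5.2400

-5.2400


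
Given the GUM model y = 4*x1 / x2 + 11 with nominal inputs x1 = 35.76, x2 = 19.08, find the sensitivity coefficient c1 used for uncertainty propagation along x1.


y = 4*x1 / x2 + 11
dy/dx1 = 4/x2
Evaluate at x2 = 19.08: c1 = 4 / 19.08
c1 = 0.2096

0.2096


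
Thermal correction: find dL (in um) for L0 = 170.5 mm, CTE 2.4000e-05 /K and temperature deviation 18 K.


dL = L * alpha * dT
= 170.5 * 2.4000e-05 * 18
= 0.0736560 mm
dL_um = 0.0736560 * 1000 = 73.6560 um

73.6560


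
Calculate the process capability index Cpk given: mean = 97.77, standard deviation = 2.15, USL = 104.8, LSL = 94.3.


Cpu = (USL - mean) / (3*sigma) = (104.8 - 97.77) / (3*2.15) = 1.0899
Cpl = (mean - LSL) / (3*sigma) = (97.77 - 94.3) / (3*2.15) = 0.5380
Cpk = min(Cpu, Cpl) = 0.5380

0.5380


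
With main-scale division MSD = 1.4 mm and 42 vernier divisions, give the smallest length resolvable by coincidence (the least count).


LC = MSD / n_div
= 1.4 / 42
= 0.0333

0.0333


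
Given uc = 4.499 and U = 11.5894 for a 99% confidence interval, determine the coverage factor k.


k = U / uc
k = 11.5894 / 4.499
k = 2.576

2.576


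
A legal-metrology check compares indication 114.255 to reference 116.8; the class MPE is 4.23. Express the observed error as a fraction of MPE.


e = indication - reference = 114.255 - 116.8 = -2.5450
|e| = 2.5450
ratio = |e| / MPE = 2.5450 / 4.23
ratio = 0.6017

0.6017


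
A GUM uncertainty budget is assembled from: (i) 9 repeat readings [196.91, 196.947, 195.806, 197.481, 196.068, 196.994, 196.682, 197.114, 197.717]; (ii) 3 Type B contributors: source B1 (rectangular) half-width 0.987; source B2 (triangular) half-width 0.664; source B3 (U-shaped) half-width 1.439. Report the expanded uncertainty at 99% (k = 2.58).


mean = (196.91 + 196.947 + 195.806 + 197.481 + 196.068 + 196.994 + 196.682 + 197.114 + 197.717) / 9 = 196.8576667
s = sqrt(sum((x - mean)^2)/(n-1)) = 0.61057821
u_A = s / sqrt(n) = 0.61057821 / sqrt(9) = 0.20352607
u_B1 = 0.987 / sqrt(3) = 0.56984472
u_B2 = 0.664 / sqrt(6) = 0.27107686
u_B3 = 1.439 / sqrt(2) = 1.0175267
uc = sqrt(0.20352607^2 + 0.56984472^2 + 0.27107686^2 + 1.0175267^2) = 1.2144913
U = k * uc = 2.58 * 1.2144913
U = 3.1334

3.1334


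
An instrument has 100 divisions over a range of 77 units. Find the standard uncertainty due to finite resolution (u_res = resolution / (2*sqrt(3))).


resolution = range / divisions
resolution = 77 / 100 = 0.77
u_res = resolution / (2*sqrt(3))
u_res = 0.77 / 3.4641016
u_res = 0.2223

0.2223


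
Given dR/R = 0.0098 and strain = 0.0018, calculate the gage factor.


GF = (dR/R) / epsilon
= 0.0098 / 0.0018
= 5.4444

5.4444


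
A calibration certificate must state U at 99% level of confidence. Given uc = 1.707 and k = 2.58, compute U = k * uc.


U = k * uc
U = 2.58 * 1.707
U = 4.4041

4.4041


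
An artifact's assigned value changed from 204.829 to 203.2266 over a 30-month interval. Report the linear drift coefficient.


rate = (v2 - v1) / months
= (203.2266 - 204.829) / 30
= -1.6024 / 30
= -0.0534

-0.0534


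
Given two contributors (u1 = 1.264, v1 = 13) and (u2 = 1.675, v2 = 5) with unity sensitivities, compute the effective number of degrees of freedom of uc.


uc = sqrt(u1^2 + u2^2) = sqrt(1.264^2 + 1.675^2) = 2.0984092
v_eff = uc^4 / (u1^4/v1 + u2^4/v2)
= 2.0984092^4 / (1.264^4/13 + 1.675^4/5)
= 19.389237 / 1.7706627
v_eff = 10.9503

10.9503


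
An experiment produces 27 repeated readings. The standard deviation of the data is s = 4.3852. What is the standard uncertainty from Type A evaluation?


u_A = s / sqrt(n)
u_A = 4.3852 / sqrt(27)
u_A = 4.3852 / 5.1961524
u_A = 0.8439

0.8439


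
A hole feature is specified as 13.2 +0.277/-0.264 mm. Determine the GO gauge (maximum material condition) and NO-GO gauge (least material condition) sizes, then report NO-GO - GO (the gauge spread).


GO = nominal - lower_tol (smallest hole = maximum material condition)
GO = 13.2 - 0.264 = 12.936
NO-GO = nominal + upper_tol (largest hole = least material condition)
NO-GO = 13.2 + 0.277 = 13.477
spread = NO-GO - GO = 13.477 - 12.936 = 0.5410

0.5410


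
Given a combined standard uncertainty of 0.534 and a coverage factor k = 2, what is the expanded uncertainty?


U = k * uc
U = 2 * 0.534
U = 1.0680

1.0680


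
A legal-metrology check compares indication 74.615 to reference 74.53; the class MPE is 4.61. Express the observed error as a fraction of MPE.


e = indication - reference = 74.615 - 74.53 = 0.0850
|e| = 0.0850
ratio = |e| / MPE = 0.0850 / 4.61
ratio = 0.0184

0.0184


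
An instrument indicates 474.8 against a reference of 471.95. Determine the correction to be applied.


Correction = standard - reading
= 471.95 - 474.8
= -2.8500

-2.8500


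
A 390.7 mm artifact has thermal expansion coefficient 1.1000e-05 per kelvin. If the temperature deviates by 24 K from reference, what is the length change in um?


dL = L * alpha * dT
= 390.7 * 1.1000e-05 * 24
= 0.1031448 mm
dL_um = 0.1031448 * 1000 = 103.1448 um

103.1448


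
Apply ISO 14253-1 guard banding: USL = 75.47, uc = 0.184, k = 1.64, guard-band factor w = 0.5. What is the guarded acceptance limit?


U = k * uc = 1.64 * 0.184 = 0.30176
guard band g = w * U = 0.5 * 0.30176 = 0.15088
AL = USL - g = 75.47 - 0.15088
AL = 75.3191

75.3191


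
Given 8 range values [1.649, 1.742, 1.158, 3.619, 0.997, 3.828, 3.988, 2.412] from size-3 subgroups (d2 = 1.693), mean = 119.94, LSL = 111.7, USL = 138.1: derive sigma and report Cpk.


R_bar = (1.649 + 1.742 + 1.158 + 3.619 + 0.997 + 3.828 + 3.988 + 2.412) / 8 = 2.424125
sigma = R_bar / d2 = 2.424125 / 1.693 = 1.4318517
Cp = (USL - LSL)/(6*sigma) = (138.1 - 111.7)/(6*1.4318517) = 3.0729
Cpu = (138.1 - 119.94)/(3*1.4318517) = 4.2276
Cpl = (119.94 - 111.7)/(3*1.4318517) = 1.9183
Cpk = min(Cpu, Cpl) = 1.9183

1.9183


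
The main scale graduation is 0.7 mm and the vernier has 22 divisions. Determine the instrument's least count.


LC = MSD / n_div
= 0.7 / 22
= 0.0318

0.0318


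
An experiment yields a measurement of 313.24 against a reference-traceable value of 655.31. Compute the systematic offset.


Systematic error = measured - true
= 313.24 - 655.31
= -342.0700

-342.0700


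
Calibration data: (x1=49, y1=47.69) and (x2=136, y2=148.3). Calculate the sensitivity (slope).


slope = (y2 - y1) / (x2 - x1)
= (148.3 - 47.69) / (136 - 49)
= 100.6100 / 87
= 1.1564

1.1564


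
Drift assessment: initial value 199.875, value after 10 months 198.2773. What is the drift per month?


rate = (v2 - v1) / months
= (198.2773 - 199.875) / 10
= -1.5977 / 10
= -0.1598

-0.1598


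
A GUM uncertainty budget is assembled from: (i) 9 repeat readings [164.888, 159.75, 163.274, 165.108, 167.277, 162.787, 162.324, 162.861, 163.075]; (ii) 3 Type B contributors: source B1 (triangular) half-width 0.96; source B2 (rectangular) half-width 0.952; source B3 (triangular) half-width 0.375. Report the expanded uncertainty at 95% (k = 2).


mean = (164.888 + 159.75 + 163.274 + 165.108 + 167.277 + 162.787 + 162.324 + 162.861 + 163.075) / 9 = 163.4826667
s = sqrt(sum((x - mean)^2)/(n-1)) = 2.1026501
u_A = s / sqrt(n) = 2.1026501 / sqrt(9) = 0.70088337
u_B1 = 0.96 / sqrt(6) = 0.39191836
u_B2 = 0.952 / sqrt(3) = 0.54963746
u_B3 = 0.375 / sqrt(6) = 0.15309311
uc = sqrt(0.70088337^2 + 0.39191836^2 + 0.54963746^2 + 0.15309311^2) = 0.98507682
U = k * uc = 2 * 0.98507682
U = 1.9702

1.9702


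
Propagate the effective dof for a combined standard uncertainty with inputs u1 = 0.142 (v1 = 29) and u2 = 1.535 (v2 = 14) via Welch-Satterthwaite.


uc = sqrt(u1^2 + u2^2) = sqrt(0.142^2 + 1.535^2) = 1.5415541
v_eff = uc^4 / (u1^4/v1 + u2^4/v2)
= 1.5415541^4 / (0.142^4/29 + 1.535^4/14)
= 5.6472249 / 0.3965709
v_eff = 14.2401

14.2401


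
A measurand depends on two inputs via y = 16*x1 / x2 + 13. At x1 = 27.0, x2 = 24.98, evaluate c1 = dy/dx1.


y = 16*x1 / x2 + 13
dy/dx1 = 16/x2
Evaluate at x2 = 24.98: c1 = 16 / 24.98
c1 = 0.6405

0.6405


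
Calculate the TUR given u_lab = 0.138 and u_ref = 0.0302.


TUR = u_lab / u_ref
= 0.138 / 0.0302
= 4.5695

4.5695


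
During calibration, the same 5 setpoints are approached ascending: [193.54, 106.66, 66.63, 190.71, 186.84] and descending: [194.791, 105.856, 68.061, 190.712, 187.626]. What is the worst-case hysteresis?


|193.54 - 194.791| = 1.2510
|106.66 - 105.856| = 0.8040
|66.63 - 68.061| = 1.4310
|190.71 - 190.712| = 0.0020
|186.84 - 187.626| = 0.7860
hysteresis = max(diffs) = 1.4310

1.4310


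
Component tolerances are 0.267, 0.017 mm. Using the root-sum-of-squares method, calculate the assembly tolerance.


RSS = sqrt(0.267^2 + 0.017^2)
= sqrt(0.071578)
= 0.2675

0.2675


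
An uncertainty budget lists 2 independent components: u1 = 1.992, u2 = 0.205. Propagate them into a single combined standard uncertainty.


uc = sqrt(1.992^2 + 0.205^2)
uc = sqrt(4.010089)
uc = 2.0025

2.0025


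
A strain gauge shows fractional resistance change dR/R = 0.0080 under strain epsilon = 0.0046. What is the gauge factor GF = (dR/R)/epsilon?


GF = (dR/R) / epsilon
= 0.0080 / 0.0046
= 1.7391

1.7391


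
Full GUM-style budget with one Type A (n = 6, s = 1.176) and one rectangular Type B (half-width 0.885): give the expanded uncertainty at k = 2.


u_A = s / sqrt(n) = 1.176 / sqrt(6) = 0.48009999
u_B = half_width / sqrt(3) = 0.885 / sqrt(3) = 0.51095499
uc = sqrt(u_A^2 + u_B^2) = sqrt(0.48009999^2 + 0.51095499^2) = 0.70112125
U = k * uc = 2 * 0.70112125
U = 1.4022

1.4022


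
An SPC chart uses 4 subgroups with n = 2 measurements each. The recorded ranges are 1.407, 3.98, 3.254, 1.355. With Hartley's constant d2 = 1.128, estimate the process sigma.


R_bar = (1.407 + 3.98 + 3.254 + 1.355) / 4
R_bar = 9.996 / 4 = 2.499
sigma_hat = R_bar / d2 = 2.499 / 1.128 = 2.2154

2.2154


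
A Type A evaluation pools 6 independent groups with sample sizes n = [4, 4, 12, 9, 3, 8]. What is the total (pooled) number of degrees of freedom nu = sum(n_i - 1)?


nu = sum_i (n_i - 1)
nu = ((4 - 1) + (4 - 1) + (12 - 1) + (9 - 1) + (3 - 1) + (8 - 1))
nu = 3 + 3 + 11 + 8 + 2 + 7
nu = 34

34


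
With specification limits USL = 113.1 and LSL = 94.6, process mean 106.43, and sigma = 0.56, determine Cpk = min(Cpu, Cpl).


Cpu = (USL - mean) / (3*sigma) = (113.1 - 106.43) / (3*0.56) = 3.9702
Cpl = (mean - LSL) / (3*sigma) = (106.43 - 94.6) / (3*0.56) = 7.0417
Cpk = min(Cpu, Cpl) = 3.9702

3.9702


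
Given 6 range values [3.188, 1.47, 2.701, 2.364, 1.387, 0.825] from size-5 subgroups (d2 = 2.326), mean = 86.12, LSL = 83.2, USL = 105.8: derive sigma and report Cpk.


R_bar = (3.188 + 1.47 + 2.701 + 2.364 + 1.387 + 0.825) / 6 = 1.9891667
sigma = R_bar / d2 = 1.9891667 / 2.326 = 0.85518775
Cp = (USL - LSL)/(6*sigma) = (105.8 - 83.2)/(6*0.85518775) = 4.4045
Cpu = (105.8 - 86.12)/(3*0.85518775) = 7.6708
Cpl = (86.12 - 83.2)/(3*0.85518775) = 1.1382
Cpk = min(Cpu, Cpl) = 1.1382

1.1382


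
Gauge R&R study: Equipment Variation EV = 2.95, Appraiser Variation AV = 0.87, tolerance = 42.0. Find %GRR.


GRR = sqrt(EV^2 + AV^2) = sqrt(2.95^2 + 0.87^2) = 3.0756138
%GRR = GRR / tol * 100 = 3.0756138 / 42.0 * 100
%GRR = 7.3229

7.3229


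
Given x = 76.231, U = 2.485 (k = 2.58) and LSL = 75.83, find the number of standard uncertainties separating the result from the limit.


u = U / k = 2.485 / 2.58 = 0.96317829
margin = |LSL - x| = |75.83 - 76.231| = 0.401
z = margin / u = 0.401 / 0.96317829
z = 0.4163

0.4163


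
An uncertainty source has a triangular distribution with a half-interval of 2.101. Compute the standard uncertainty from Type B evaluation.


u_B = half_width / sqrt(6)
u_B = 2.101 / 2.4494897
u_B = 0.8577

0.8577


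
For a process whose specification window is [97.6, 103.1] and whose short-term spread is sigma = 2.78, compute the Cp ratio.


Cp = (USL - LSL) / (6 * sigma)
= (103.1 - 97.6) / (6 * 2.78)
= 5.5000 / 16.6800
= 0.3297

0.3297


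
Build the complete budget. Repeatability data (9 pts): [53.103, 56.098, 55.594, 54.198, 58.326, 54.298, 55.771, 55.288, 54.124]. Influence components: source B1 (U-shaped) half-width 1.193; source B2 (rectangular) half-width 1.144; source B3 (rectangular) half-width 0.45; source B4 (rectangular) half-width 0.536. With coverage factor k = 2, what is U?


mean = (53.103 + 56.098 + 55.594 + 54.198 + 58.326 + 54.298 + 55.771 + 55.288 + 54.124) / 9 = 55.2
s = sqrt(sum((x - mean)^2)/(n-1)) = 1.5182265
u_A = s / sqrt(n) = 1.5182265 / sqrt(9) = 0.5060755
u_B1 = 1.193 / sqrt(2) = 0.84357839
u_B2 = 1.144 / sqrt(3) = 0.66048871
u_B3 = 0.45 / sqrt(3) = 0.25980762
u_B4 = 0.536 / sqrt(3) = 0.30945974
uc = sqrt(0.5060755^2 + 0.84357839^2 + 0.66048871^2 + 0.25980762^2 + 0.30945974^2) = 1.2518976
U = k * uc = 2 * 1.2518976
U = 2.5038

2.5038


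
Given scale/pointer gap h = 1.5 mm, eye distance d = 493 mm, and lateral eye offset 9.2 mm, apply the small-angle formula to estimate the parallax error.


error = h * offset / d
= 1.5 * 9.2 / 493
= 0.0280

0.0280


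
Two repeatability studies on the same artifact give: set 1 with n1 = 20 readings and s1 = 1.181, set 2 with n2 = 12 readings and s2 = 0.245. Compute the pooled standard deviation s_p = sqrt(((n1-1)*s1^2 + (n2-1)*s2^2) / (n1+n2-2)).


s_p = sqrt(((n1-1)*s1^2 + (n2-1)*s2^2) / (n1+n2-2))
numerator = (20-1)*1.181^2 + (12-1)*0.245^2 = 26.500459 + 0.660275 = 27.160734
denominator = 20 + 12 - 2 = 30
s_p^2 = 27.160734 / 30 = 0.9053578
s_p = sqrt(0.9053578) = 0.9515

0.9515


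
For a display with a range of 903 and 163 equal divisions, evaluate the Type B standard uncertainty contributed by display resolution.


resolution = range / divisions
resolution = 903 / 163 = 5.5398773
u_res = resolution / (2*sqrt(3))
u_res = 5.5398773 / 3.4641016
u_res = 1.5992

1.5992


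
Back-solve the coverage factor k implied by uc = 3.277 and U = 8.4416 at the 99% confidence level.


k = U / uc
k = 8.4416 / 3.277
k = 2.576

2.576


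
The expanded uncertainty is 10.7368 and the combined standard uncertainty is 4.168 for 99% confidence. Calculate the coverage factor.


k = U / uc
k = 10.7368 / 4.168
k = 2.576

2.576


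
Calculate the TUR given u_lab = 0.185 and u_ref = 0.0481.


TUR = u_lab / u_ref
= 0.185 / 0.0481
= 3.8462

3.8462


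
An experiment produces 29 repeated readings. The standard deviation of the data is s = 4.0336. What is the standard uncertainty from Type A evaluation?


u_A = s / sqrt(n)
u_A = 4.0336 / sqrt(29)
u_A = 4.0336 / 5.3851648
u_A = 0.7490

0.7490


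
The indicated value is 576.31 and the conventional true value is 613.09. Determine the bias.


Systematic error = measured - true
= 576.31 - 613.09
= -36.7800

-36.7800


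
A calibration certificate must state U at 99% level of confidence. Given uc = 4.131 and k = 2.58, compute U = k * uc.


U = k * uc
U = 2.58 * 4.131
U = 10.6580

10.6580


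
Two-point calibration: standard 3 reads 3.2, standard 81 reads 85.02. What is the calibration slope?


slope = (y2 - y1) / (x2 - x1)
= (85.02 - 3.2) / (81 - 3)
= 81.8200 / 78
= 1.0490

1.0490


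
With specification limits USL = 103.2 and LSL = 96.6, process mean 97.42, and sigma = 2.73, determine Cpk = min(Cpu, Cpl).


Cpu = (USL - mean) / (3*sigma) = (103.2 - 97.42) / (3*2.73) = 0.7057
Cpl = (mean - LSL) / (3*sigma) = (97.42 - 96.6) / (3*2.73) = 0.1001
Cpk = min(Cpu, Cpl) = 0.1001

0.1001


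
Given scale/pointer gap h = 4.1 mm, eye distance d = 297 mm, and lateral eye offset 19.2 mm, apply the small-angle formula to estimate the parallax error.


error = h * offset / d
= 4.1 * 19.2 / 297
= 0.2651

0.2651


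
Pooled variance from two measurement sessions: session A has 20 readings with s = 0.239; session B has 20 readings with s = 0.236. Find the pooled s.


s_p = sqrt(((n1-1)*s1^2 + (n2-1)*s2^2) / (n1+n2-2))
numerator = (20-1)*0.239^2 + (20-1)*0.236^2 = 1.085299 + 1.058224 = 2.143523
denominator = 20 + 20 - 2 = 38
s_p^2 = 2.143523 / 38 = 0.0564085
s_p = sqrt(0.0564085) = 0.2375

0.2375


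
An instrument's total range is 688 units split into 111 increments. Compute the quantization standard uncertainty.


resolution = range / divisions
resolution = 688 / 111 = 6.1981982
u_res = resolution / (2*sqrt(3))
u_res = 6.1981982 / 3.4641016
u_res = 1.7893

1.7893


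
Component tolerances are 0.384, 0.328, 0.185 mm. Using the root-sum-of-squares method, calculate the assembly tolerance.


RSS = sqrt(0.384^2 + 0.328^2 + 0.185^2)
= sqrt(0.289265)
= 0.5378

0.5378


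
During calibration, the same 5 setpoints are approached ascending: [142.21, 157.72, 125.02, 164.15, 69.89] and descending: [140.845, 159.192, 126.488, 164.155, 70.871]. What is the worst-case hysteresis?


|142.21 - 140.845| = 1.3650
|157.72 - 159.192| = 1.4720
|125.02 - 126.488| = 1.4680
|164.15 - 164.155| = 0.0050
|69.89 - 70.871| = 0.9810
hysteresis = max(diffs) = 1.4720

1.4720


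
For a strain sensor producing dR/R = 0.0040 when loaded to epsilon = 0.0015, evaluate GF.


GF = (dR/R) / epsilon
= 0.0040 / 0.0015
= 2.6667

2.6667


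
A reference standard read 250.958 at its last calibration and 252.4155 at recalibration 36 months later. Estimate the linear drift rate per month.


rate = (v2 - v1) / months
= (252.4155 - 250.958) / 36
= 1.4575 / 36
= 0.0405

0.0405


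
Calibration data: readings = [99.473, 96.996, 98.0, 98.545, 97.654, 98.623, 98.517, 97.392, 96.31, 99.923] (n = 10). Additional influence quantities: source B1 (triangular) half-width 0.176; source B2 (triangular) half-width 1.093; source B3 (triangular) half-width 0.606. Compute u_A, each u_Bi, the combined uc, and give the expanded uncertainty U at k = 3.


mean = (99.473 + 96.996 + 98.0 + 98.545 + 97.654 + 98.623 + 98.517 + 97.392 + 96.31 + 99.923) / 10 = 98.1433
s = sqrt(sum((x - mean)^2)/(n-1)) = 1.1039449
u_A = s / sqrt(n) = 1.1039449 / sqrt(10) = 0.34909803
u_B1 = 0.176 / sqrt(6) = 0.071851699
u_B2 = 1.093 / sqrt(6) = 0.44621538
u_B3 = 0.606 / sqrt(6) = 0.24739846
uc = sqrt(0.34909803^2 + 0.071851699^2 + 0.44621538^2 + 0.24739846^2) = 0.62237148
U = k * uc = 3 * 0.62237148
U = 1.8671

1.8671


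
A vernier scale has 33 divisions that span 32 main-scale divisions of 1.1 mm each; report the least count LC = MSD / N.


LC = MSD / n_div
= 1.1 / 33
= 0.0333

0.0333


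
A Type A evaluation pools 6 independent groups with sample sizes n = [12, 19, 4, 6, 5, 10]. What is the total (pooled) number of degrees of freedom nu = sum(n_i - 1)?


nu = sum_i (n_i - 1)
nu = ((12 - 1) + (19 - 1) + (4 - 1) + (6 - 1) + (5 - 1) + (10 - 1))
nu = 11 + 18 + 3 + 5 + 4 + 9
nu = 50

50


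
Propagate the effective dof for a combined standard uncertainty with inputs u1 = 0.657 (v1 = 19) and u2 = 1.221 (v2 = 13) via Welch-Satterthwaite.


uc = sqrt(u1^2 + u2^2) = sqrt(0.657^2 + 1.221^2) = 1.3865389
v_eff = uc^4 / (u1^4/v1 + u2^4/v2)
= 1.3865389^4 / (0.657^4/19 + 1.221^4/13)
= 3.6959683 / 0.18077612
v_eff = 20.4450

20.4450


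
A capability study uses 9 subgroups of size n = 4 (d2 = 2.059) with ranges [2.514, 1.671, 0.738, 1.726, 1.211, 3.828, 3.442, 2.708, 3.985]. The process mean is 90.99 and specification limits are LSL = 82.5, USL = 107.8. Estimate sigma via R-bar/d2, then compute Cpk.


R_bar = (2.514 + 1.671 + 0.738 + 1.726 + 1.211 + 3.828 + 3.442 + 2.708 + 3.985) / 9 = 2.4247778
sigma = R_bar / d2 = 2.4247778 / 2.059 = 1.1776483
Cp = (USL - LSL)/(6*sigma) = (107.8 - 82.5)/(6*1.1776483) = 3.5806
Cpu = (107.8 - 90.99)/(3*1.1776483) = 4.7581
Cpl = (90.99 - 82.5)/(3*1.1776483) = 2.4031
Cpk = min(Cpu, Cpl) = 2.4031

2.4031


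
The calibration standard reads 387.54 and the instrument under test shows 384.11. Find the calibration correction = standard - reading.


Correction = standard - reading
= 387.54 - 384.11
= 3.4300

3.4300


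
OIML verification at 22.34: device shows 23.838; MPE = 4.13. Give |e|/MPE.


e = indication - reference = 23.838 - 22.34 = 1.4980
|e| = 1.4980
ratio = |e| / MPE = 1.4980 / 4.13
ratio = 0.3627

0.3627
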